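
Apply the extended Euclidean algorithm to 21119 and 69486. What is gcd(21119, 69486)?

1

Euclidean algorithm:
69486 = 3×21119 + 6129
21119 = 3×6129 + 2732
6129 = 2×2732 + 665
2732 = 4×665 + 72
665 = 9×72 + 17
72 = 4×17 + 4
17 = 4×4 + 1
4 = 4×1 + 0
gcd(21119, 69486) = 1.
Express as a combination:
1 = 17 − 4·4
1 = −4·72 + 17·17
1 = 17·665 − 157·72
1 = −157·2732 + 645·665
1 = 645·6129 − 1447·2732
1 = −1447·21119 + 4986·6129
1 = 4986·69486 − 16405·21119
So 1 = (4986)·69486 + (-16405)·21119.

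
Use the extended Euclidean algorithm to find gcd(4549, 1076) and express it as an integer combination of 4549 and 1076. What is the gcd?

1

Apply Euclid's algorithm to 4549 and 1076:
4549 = 4×1076 + 245
1076 = 4×245 + 96
245 = 2×96 + 53
96 = 1×53 + 43
53 = 1×43 + 10
43 = 4×10 + 3
10 = 3×3 + 1
3 = 3×1 + 0
gcd(4549, 1076) = 1.
Back-substituting:
1 = 10 − 3·3
1 = −3·43 + 13·10
1 = 13·53 − 16·43
1 = −16·96 + 29·53
1 = 29·245 − 74·96
1 = −74·1076 + 325·245
1 = 325·4549 − 1374·1076
So 1 = (325)·4549 + (-1374)·1076.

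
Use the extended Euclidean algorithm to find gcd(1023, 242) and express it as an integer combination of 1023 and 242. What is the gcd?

11

Apply Euclid's algorithm to 1023 and 242:
1023 = 4*242 + 55
242 = 4*55 + 22
55 = 2*22 + 11
22 = 2*11 + 0
gcd(1023, 242) = 11.
Back-substituting:
11 = 55 − 2·22
11 = −2·242 + 9·55
11 = 9·1023 − 38·242
So 11 = (9)·1023 + (-38)·242.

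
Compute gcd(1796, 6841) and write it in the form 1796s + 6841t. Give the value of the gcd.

Repeated division:
6841 = 3×1796 + 1453
1796 = 1×1453 + 343
1453 = 4×343 + 81
343 = 4×81 + 19
81 = 4×19 + 5
19 = 3×5 + 4
5 = 1×4 + 1
4 = 4×1 + 0
gcd(1796, 6841) = 1.
Working backward:
1 = 5 − 4
1 = −19 + 4·5
1 = 4·81 − 17·19
1 = −17·343 + 72·81
1 = 72·1453 − 305·343
1 = −305·1796 + 377·1453
1 = 377·6841 − 1436·1796
So 1 = (377)·6841 + (-1436)·1796.

1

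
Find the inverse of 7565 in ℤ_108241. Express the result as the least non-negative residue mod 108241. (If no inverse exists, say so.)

25168

Run Euclid on (108241, 7565):
108241 = 14×7565 + 2331
7565 = 3×2331 + 572
2331 = 4×572 + 43
572 = 13×43 + 13
43 = 3×13 + 4
13 = 3×4 + 1
4 = 4×1 + 0
The gcd is 1. Working backward:
1 = 13 − 3·4
1 = −3·43 + 10·13
1 = 10·572 − 133·43
1 = −133·2331 + 542·572
1 = 542·7565 − 1759·2331
1 = −1759·108241 + 25168·7565
So 7565·25168 ≡ 1 (mod 108241).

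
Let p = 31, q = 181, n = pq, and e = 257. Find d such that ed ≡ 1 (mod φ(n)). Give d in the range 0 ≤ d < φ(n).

φ(n) = (p−1)(q−1) = 30·180 = 5400.
Need d with 257·d ≡ 1 (mod 5400). Apply the extended Euclidean algorithm:
5400 = 21*257 + 3
257 = 85*3 + 2
3 = 1*2 + 1
2 = 2*1 + 0
Back-substitute:
1 = 3 − 2
1 = −257 + 86·3
1 = 86·5400 − 1807·257
So 257·(-1807) ≡ 1 (mod 5400), hence d ≡ -1807 ≡ 3593 (mod 5400).

3593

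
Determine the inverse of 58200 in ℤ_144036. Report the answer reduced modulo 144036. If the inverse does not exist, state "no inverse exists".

Compute gcd(58200, 144036):
144036 = 2·58200 + 27636
58200 = 2·27636 + 2928
27636 = 9·2928 + 1284
2928 = 2·1284 + 360
1284 = 3·360 + 204
360 = 1·204 + 156
204 = 1·156 + 48
156 = 3·48 + 12
48 = 4·12 + 0
gcd(58200, 144036) = 12 ≠ 1, so 58200 has no multiplicative inverse modulo 144036.

no inverse exists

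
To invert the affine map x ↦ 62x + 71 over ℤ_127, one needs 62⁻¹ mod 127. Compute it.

gcd(127, 62) by repeated division:
127 = 2×62 + 3
62 = 20×3 + 2
3 = 1×2 + 1
2 = 2×1 + 0
gcd = 1, so the inverse exists. Back-substitute:
1 = 3 − 2
1 = −62 + 21·3
1 = 21·127 − 43·62
Thus 62·(-43) ≡ 1 (mod 127); reducing, -43 mod 127 = 84.

84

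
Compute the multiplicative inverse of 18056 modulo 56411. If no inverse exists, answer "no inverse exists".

Run Euclid on (56411, 18056):
56411 = 3×18056 + 2243
18056 = 8×2243 + 112
2243 = 20×112 + 3
112 = 37×3 + 1
3 = 3×1 + 0
Since gcd(18056, 56411) = 1, back-substitute to write 1 as a combination:
1 = 112 − 37·3
1 = −37·2243 + 741·112
1 = 741·18056 − 5965·2243
1 = −5965·56411 + 18636·18056
So 18056·18636 ≡ 1 (mod 56411).

18636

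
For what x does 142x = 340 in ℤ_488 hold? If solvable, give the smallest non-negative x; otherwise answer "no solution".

First find gcd(142, 488):
488 = 3·142 + 62
142 = 2·62 + 18
62 = 3·18 + 8
18 = 2·8 + 2
8 = 4·2 + 0
gcd = 2 and 2 | 340, so solutions exist. Divide through by 2: 71x ≡ 170 (mod 244).
Now find 71⁻¹ mod 244:
244 = 3×71 + 31
71 = 2×31 + 9
31 = 3×9 + 4
9 = 2×4 + 1
4 = 4×1 + 0
Back-substitute:
1 = 9 − 2·4
1 = −2·31 + 7·9
1 = 7·71 − 16·31
1 = −16·244 + 55·71
So 71⁻¹ ≡ 55 (mod 244).
Then x ≡ 55·170 ≡ 78 (mod 244); the smallest non-negative solution is x = 78.

78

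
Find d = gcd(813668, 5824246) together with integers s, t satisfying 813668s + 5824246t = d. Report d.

2

Apply Euclid's algorithm to 5824246 and 813668:
5824246 = 7×813668 + 128570
813668 = 6×128570 + 42248
128570 = 3×42248 + 1826
42248 = 23×1826 + 250
1826 = 7×250 + 76
250 = 3×76 + 22
76 = 3×22 + 10
22 = 2×10 + 2
10 = 5×2 + 0
gcd(813668, 5824246) = 2.
Working backward:
2 = 22 − 2·10
2 = −2·76 + 7·22
2 = 7·250 − 23·76
2 = −23·1826 + 168·250
2 = 168·42248 − 3887·1826
2 = −3887·128570 + 11829·42248
2 = 11829·813668 − 74861·128570
2 = −74861·5824246 + 535856·813668
So 2 = (-74861)·5824246 + (535856)·813668.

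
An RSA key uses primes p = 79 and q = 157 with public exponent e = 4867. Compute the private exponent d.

φ(n) = (p−1)(q−1) = 78·156 = 12168.
Need d with 4867·d ≡ 1 (mod 12168). Apply the extended Euclidean algorithm:
12168 = 2*4867 + 2434
4867 = 1*2434 + 2433
2434 = 1*2433 + 1
2433 = 2433*1 + 0
Back-substitute:
1 = 2434 − 2433
1 = −4867 + 2·2434
1 = 2·12168 − 5·4867
So 4867·(-5) ≡ 1 (mod 12168), hence d ≡ -5 ≡ 12163 (mod 12168).

12163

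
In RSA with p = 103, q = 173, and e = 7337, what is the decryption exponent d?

φ(n) = (p−1)(q−1) = 102·172 = 17544.
Need d with 7337·d ≡ 1 (mod 17544). Apply the extended Euclidean algorithm:
17544 = 2×7337 + 2870
7337 = 2×2870 + 1597
2870 = 1×1597 + 1273
1597 = 1×1273 + 324
1273 = 3×324 + 301
324 = 1×301 + 23
301 = 13×23 + 2
23 = 11×2 + 1
2 = 2×1 + 0
Back-substitute:
1 = 23 − 11·2
1 = −11·301 + 144·23
1 = 144·324 − 155·301
1 = −155·1273 + 609·324
1 = 609·1597 − 764·1273
1 = −764·2870 + 1373·1597
1 = 1373·7337 − 3510·2870
1 = −3510·17544 + 8393·7337
So 7337·8393 ≡ 1 (mod 17544), hence d = 8393.

8393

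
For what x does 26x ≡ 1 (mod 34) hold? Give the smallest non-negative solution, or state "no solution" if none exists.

no solution

gcd(26, 34):
34 = 1*26 + 8
26 = 3*8 + 2
8 = 4*2 + 0
gcd = 2, but 2 ∤ 1, so the congruence has no solution.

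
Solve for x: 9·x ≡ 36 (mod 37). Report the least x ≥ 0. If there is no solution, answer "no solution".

4

First find gcd(9, 37):
37 = 4*9 + 1
9 = 9*1 + 0
gcd = 1, so a unique solution mod 37 exists.
Back-substitute for the Bézout coefficients:
1 = 37 − 4·9
So 9·(-4) ≡ 1 (mod 37), giving 9⁻¹ ≡ 33.
x ≡ 9⁻¹·36 ≡ 33·36 ≡ 4 (mod 37).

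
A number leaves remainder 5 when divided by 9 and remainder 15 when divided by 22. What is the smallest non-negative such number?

Write x = 5 + 9·k. Then 9·k ≡ 15 − 5 ≡ 10 (mod 22).
Need 9⁻¹ mod 22. Extended Euclid on (22, 9):
22 = 2*9 + 4
9 = 2*4 + 1
4 = 4*1 + 0
Back-substitute:
1 = 9 − 2·4
1 = −2·22 + 5·9
9⁻¹ ≡ 5 (mod 22), so k ≡ 5·10 ≡ 6 (mod 22).
x = 5 + 9·6 = 59.

59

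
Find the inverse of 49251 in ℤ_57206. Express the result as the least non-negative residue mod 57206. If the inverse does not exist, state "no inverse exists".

Run Euclid on (57206, 49251):
57206 = 1·49251 + 7955
49251 = 6·7955 + 1521
7955 = 5·1521 + 350
1521 = 4·350 + 121
350 = 2·121 + 108
121 = 1·108 + 13
108 = 8·13 + 4
13 = 3·4 + 1
4 = 4·1 + 0
The gcd is 1. Working backward:
1 = 13 − 3·4
1 = −3·108 + 25·13
1 = 25·121 − 28·108
1 = −28·350 + 81·121
1 = 81·1521 − 352·350
1 = −352·7955 + 1841·1521
1 = 1841·49251 − 11398·7955
1 = −11398·57206 + 13239·49251
So 49251·13239 ≡ 1 (mod 57206).

13239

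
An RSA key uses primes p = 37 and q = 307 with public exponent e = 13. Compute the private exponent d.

φ(n) = (p−1)(q−1) = 36·306 = 11016.
Need d with 13·d ≡ 1 (mod 11016). Apply the extended Euclidean algorithm:
11016 = 847×13 + 5
13 = 2×5 + 3
5 = 1×3 + 2
3 = 1×2 + 1
2 = 2×1 + 0
Back-substitute:
1 = 3 − 2
1 = −5 + 2·3
1 = 2·13 − 5·5
1 = −5·11016 + 4237·13
So 13·4237 ≡ 1 (mod 11016), hence d = 4237.

4237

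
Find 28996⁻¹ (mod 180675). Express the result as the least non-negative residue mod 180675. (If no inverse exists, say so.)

Euclidean algorithm on 180675, 28996:
180675 = 6×28996 + 6699
28996 = 4×6699 + 2200
6699 = 3×2200 + 99
2200 = 22×99 + 22
99 = 4×22 + 11
22 = 2×11 + 0
Since gcd = 11 > 1, 28996 is not a unit mod 180675.

no inverse exists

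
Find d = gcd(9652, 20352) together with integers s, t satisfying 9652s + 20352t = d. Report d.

4

Repeated division:
20352 = 2×9652 + 1048
9652 = 9×1048 + 220
1048 = 4×220 + 168
220 = 1×168 + 52
168 = 3×52 + 12
52 = 4×12 + 4
12 = 3×4 + 0
gcd(9652, 20352) = 4.
Express as a combination:
4 = 52 − 4·12
4 = −4·168 + 13·52
4 = 13·220 − 17·168
4 = −17·1048 + 81·220
4 = 81·9652 − 746·1048
4 = −746·20352 + 1573·9652
So 4 = (-746)·20352 + (1573)·9652.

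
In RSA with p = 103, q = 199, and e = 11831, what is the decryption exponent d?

3467

φ(n) = (p−1)(q−1) = 102·198 = 20196.
Need d with 11831·d ≡ 1 (mod 20196). Apply the extended Euclidean algorithm:
20196 = 1*11831 + 8365
11831 = 1*8365 + 3466
8365 = 2*3466 + 1433
3466 = 2*1433 + 600
1433 = 2*600 + 233
600 = 2*233 + 134
233 = 1*134 + 99
134 = 1*99 + 35
99 = 2*35 + 29
35 = 1*29 + 6
29 = 4*6 + 5
6 = 1*5 + 1
5 = 5*1 + 0
Back-substitute:
1 = 6 − 5
1 = −29 + 5·6
1 = 5·35 − 6·29
1 = −6·99 + 17·35
1 = 17·134 − 23·99
1 = −23·233 + 40·134
1 = 40·600 − 103·233
1 = −103·1433 + 246·600
1 = 246·3466 − 595·1433
1 = −595·8365 + 1436·3466
1 = 1436·11831 − 2031·8365
1 = −2031·20196 + 3467·11831
So 11831·3467 ≡ 1 (mod 20196), hence d = 3467.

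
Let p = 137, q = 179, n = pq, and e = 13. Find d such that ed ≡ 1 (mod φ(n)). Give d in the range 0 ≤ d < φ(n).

φ(n) = (p−1)(q−1) = 136·178 = 24208.
Need d with 13·d ≡ 1 (mod 24208). Apply the extended Euclidean algorithm:
24208 = 1862*13 + 2
13 = 6*2 + 1
2 = 2*1 + 0
Back-substitute:
1 = 13 − 6·2
1 = −6·24208 + 11173·13
So 13·11173 ≡ 1 (mod 24208), hence d = 11173.

11173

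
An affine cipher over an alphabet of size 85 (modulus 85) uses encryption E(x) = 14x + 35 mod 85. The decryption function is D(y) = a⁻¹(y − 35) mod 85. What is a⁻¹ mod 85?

79

Run Euclid on (85, 14):
85 = 6*14 + 1
14 = 14*1 + 0
The gcd is 1. Working backward:
1 = 85 − 6·14
Hence 14⁻¹ ≡ -6 ≡ 79 (mod 85).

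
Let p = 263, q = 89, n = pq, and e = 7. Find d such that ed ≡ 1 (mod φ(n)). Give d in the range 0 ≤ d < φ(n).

13175

φ(n) = (p−1)(q−1) = 262·88 = 23056.
Need d with 7·d ≡ 1 (mod 23056). Apply the extended Euclidean algorithm:
23056 = 3293×7 + 5
7 = 1×5 + 2
5 = 2×2 + 1
2 = 2×1 + 0
Back-substitute:
1 = 5 − 2·2
1 = −2·7 + 3·5
1 = 3·23056 − 9881·7
So 7·(-9881) ≡ 1 (mod 23056), hence d ≡ -9881 ≡ 13175 (mod 23056).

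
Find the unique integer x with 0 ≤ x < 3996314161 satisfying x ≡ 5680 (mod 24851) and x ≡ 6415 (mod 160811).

Write x = 5680 + 24851·k. Then 24851·k ≡ 6415 − 5680 ≡ 735 (mod 160811).
Need 24851⁻¹ mod 160811. Extended Euclid on (160811, 24851):
160811 = 6*24851 + 11705
24851 = 2*11705 + 1441
11705 = 8*1441 + 177
1441 = 8*177 + 25
177 = 7*25 + 2
25 = 12*2 + 1
2 = 2*1 + 0
Back-substitute:
1 = 25 − 12·2
1 = −12·177 + 85·25
1 = 85·1441 − 692·177
1 = −692·11705 + 5621·1441
1 = 5621·24851 − 11934·11705
1 = −11934·160811 + 77225·24851
24851⁻¹ ≡ 77225 (mod 160811), so k ≡ 77225·735 ≡ 154903 (mod 160811).
x = 5680 + 24851·154903 = 3849500133.

3849500133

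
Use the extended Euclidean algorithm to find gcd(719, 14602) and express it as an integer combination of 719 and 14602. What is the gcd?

Repeated division:
14602 = 20×719 + 222
719 = 3×222 + 53
222 = 4×53 + 10
53 = 5×10 + 3
10 = 3×3 + 1
3 = 3×1 + 0
gcd(719, 14602) = 1.
Back-substituting:
1 = 10 − 3·3
1 = −3·53 + 16·10
1 = 16·222 − 67·53
1 = −67·719 + 217·222
1 = 217·14602 − 4407·719
So 1 = (217)·14602 + (-4407)·719.

1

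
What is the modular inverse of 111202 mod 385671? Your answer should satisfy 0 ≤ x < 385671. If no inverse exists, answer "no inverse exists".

Compute gcd(111202, 385671):
385671 = 3·111202 + 52065
111202 = 2·52065 + 7072
52065 = 7·7072 + 2561
7072 = 2·2561 + 1950
2561 = 1·1950 + 611
1950 = 3·611 + 117
611 = 5·117 + 26
117 = 4·26 + 13
26 = 2·13 + 0
The gcd is 13, not 1, hence no inverse exists.

no inverse exists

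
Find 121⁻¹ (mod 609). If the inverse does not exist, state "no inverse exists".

Extended Euclidean algorithm:
609 = 5·121 + 4
121 = 30·4 + 1
4 = 4·1 + 0
Since gcd(121, 609) = 1, back-substitute to write 1 as a combination:
1 = 121 − 30·4
1 = −30·609 + 151·121
So 121·151 ≡ 1 (mod 609).

151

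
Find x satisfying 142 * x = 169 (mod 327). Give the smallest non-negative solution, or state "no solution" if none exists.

91

First find gcd(142, 327):
327 = 2·142 + 43
142 = 3·43 + 13
43 = 3·13 + 4
13 = 3·4 + 1
4 = 4·1 + 0
gcd = 1, so a unique solution mod 327 exists.
Back-substitute for the Bézout coefficients:
1 = 13 − 3·4
1 = −3·43 + 10·13
1 = 10·142 − 33·43
1 = −33·327 + 76·142
So 142·(76) ≡ 1 (mod 327), giving 142⁻¹ ≡ 76.
x ≡ 142⁻¹·169 ≡ 76·169 ≡ 91 (mod 327).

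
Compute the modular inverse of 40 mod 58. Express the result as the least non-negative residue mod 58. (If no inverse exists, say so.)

no inverse exists

Euclidean algorithm on 58, 40:
58 = 1*40 + 18
40 = 2*18 + 4
18 = 4*4 + 2
4 = 2*2 + 0
gcd(40, 58) = 2 ≠ 1, so 40 has no multiplicative inverse modulo 58.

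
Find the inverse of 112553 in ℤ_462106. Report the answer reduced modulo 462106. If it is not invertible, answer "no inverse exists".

148609

gcd(462106, 112553) by repeated division:
462106 = 4*112553 + 11894
112553 = 9*11894 + 5507
11894 = 2*5507 + 880
5507 = 6*880 + 227
880 = 3*227 + 199
227 = 1*199 + 28
199 = 7*28 + 3
28 = 9*3 + 1
3 = 3*1 + 0
Since gcd(112553, 462106) = 1, back-substitute to write 1 as a combination:
1 = 28 − 9·3
1 = −9·199 + 64·28
1 = 64·227 − 73·199
1 = −73·880 + 283·227
1 = 283·5507 − 1771·880
1 = −1771·11894 + 3825·5507
1 = 3825·112553 − 36196·11894
1 = −36196·462106 + 148609·112553
So 112553·148609 ≡ 1 (mod 462106).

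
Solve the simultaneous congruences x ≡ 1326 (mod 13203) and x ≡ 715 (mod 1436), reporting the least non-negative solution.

Write x = 1326 + 13203·k. Then 13203·k ≡ 715 − 1326 ≡ 825 (mod 1436).
Need 13203⁻¹ mod 1436. Extended Euclid on (1436, 279):
1436 = 5·279 + 41
279 = 6·41 + 33
41 = 1·33 + 8
33 = 4·8 + 1
8 = 8·1 + 0
Back-substitute:
1 = 33 − 4·8
1 = −4·41 + 5·33
1 = 5·279 − 34·41
1 = −34·1436 + 175·279
13203⁻¹ ≡ 175 (mod 1436), so k ≡ 175·825 ≡ 775 (mod 1436).
x = 1326 + 13203·775 = 10233651.

10233651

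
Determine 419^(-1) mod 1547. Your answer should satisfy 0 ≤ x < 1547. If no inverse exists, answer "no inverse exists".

48

Run Euclid on (1547, 419):
1547 = 3×419 + 290
419 = 1×290 + 129
290 = 2×129 + 32
129 = 4×32 + 1
32 = 32×1 + 0
The gcd is 1. Working backward:
1 = 129 − 4·32
1 = −4·290 + 9·129
1 = 9·419 − 13·290
1 = −13·1547 + 48·419
So 419·48 ≡ 1 (mod 1547).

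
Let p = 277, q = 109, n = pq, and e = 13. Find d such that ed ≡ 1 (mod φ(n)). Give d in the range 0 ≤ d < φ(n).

φ(n) = (p−1)(q−1) = 276·108 = 29808.
Need d with 13·d ≡ 1 (mod 29808). Apply the extended Euclidean algorithm:
29808 = 2292*13 + 12
13 = 1*12 + 1
12 = 12*1 + 0
Back-substitute:
1 = 13 − 12
1 = −29808 + 2293·13
So 13·2293 ≡ 1 (mod 29808), hence d = 2293.

2293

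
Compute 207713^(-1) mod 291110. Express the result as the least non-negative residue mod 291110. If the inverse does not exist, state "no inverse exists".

61247

Extended Euclidean algorithm:
291110 = 1·207713 + 83397
207713 = 2·83397 + 40919
83397 = 2·40919 + 1559
40919 = 26·1559 + 385
1559 = 4·385 + 19
385 = 20·19 + 5
19 = 3·5 + 4
5 = 1·4 + 1
4 = 4·1 + 0
The gcd is 1. Working backward:
1 = 5 − 4
1 = −19 + 4·5
1 = 4·385 − 81·19
1 = −81·1559 + 328·385
1 = 328·40919 − 8609·1559
1 = −8609·83397 + 17546·40919
1 = 17546·207713 − 43701·83397
1 = −43701·291110 + 61247·207713
So 207713·61247 ≡ 1 (mod 291110).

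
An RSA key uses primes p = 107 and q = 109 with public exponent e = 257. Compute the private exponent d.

φ(n) = (p−1)(q−1) = 106·108 = 11448.
Need d with 257·d ≡ 1 (mod 11448). Apply the extended Euclidean algorithm:
11448 = 44·257 + 140
257 = 1·140 + 117
140 = 1·117 + 23
117 = 5·23 + 2
23 = 11·2 + 1
2 = 2·1 + 0
Back-substitute:
1 = 23 − 11·2
1 = −11·117 + 56·23
1 = 56·140 − 67·117
1 = −67·257 + 123·140
1 = 123·11448 − 5479·257
So 257·(-5479) ≡ 1 (mod 11448), hence d ≡ -5479 ≡ 5969 (mod 11448).

5969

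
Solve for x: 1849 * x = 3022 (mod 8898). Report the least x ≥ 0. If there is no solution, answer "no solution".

5608

First find gcd(1849, 8898):
8898 = 4*1849 + 1502
1849 = 1*1502 + 347
1502 = 4*347 + 114
347 = 3*114 + 5
114 = 22*5 + 4
5 = 1*4 + 1
4 = 4*1 + 0
gcd = 1, so a unique solution mod 8898 exists.
Back-substitute for the Bézout coefficients:
1 = 5 − 4
1 = −114 + 23·5
1 = 23·347 − 70·114
1 = −70·1502 + 303·347
1 = 303·1849 − 373·1502
1 = −373·8898 + 1795·1849
So 1849·(1795) ≡ 1 (mod 8898), giving 1849⁻¹ ≡ 1795.
x ≡ 1849⁻¹·3022 ≡ 1795·3022 ≡ 5608 (mod 8898).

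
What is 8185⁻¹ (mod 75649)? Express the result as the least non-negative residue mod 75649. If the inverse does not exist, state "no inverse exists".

66231

Apply the Euclidean algorithm to 75649 and 8185:
75649 = 9·8185 + 1984
8185 = 4·1984 + 249
1984 = 7·249 + 241
249 = 1·241 + 8
241 = 30·8 + 1
8 = 8·1 + 0
gcd = 1, so the inverse exists. Back-substitute:
1 = 241 − 30·8
1 = −30·249 + 31·241
1 = 31·1984 − 247·249
1 = −247·8185 + 1019·1984
1 = 1019·75649 − 9418·8185
So 8185·(-9418) ≡ 1 (mod 75649), and -9418 ≡ 66231 (mod 75649).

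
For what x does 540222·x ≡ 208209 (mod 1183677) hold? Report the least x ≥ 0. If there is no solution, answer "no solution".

215260

First find gcd(540222, 1183677):
1183677 = 2×540222 + 103233
540222 = 5×103233 + 24057
103233 = 4×24057 + 7005
24057 = 3×7005 + 3042
7005 = 2×3042 + 921
3042 = 3×921 + 279
921 = 3×279 + 84
279 = 3×84 + 27
84 = 3×27 + 3
27 = 9×3 + 0
gcd = 3 and 3 | 208209, so solutions exist. Divide through by 3: 180074x ≡ 69403 (mod 394559).
Now find 180074⁻¹ mod 394559:
394559 = 2×180074 + 34411
180074 = 5×34411 + 8019
34411 = 4×8019 + 2335
8019 = 3×2335 + 1014
2335 = 2×1014 + 307
1014 = 3×307 + 93
307 = 3×93 + 28
93 = 3×28 + 9
28 = 3×9 + 1
9 = 9×1 + 0
Back-substitute:
1 = 28 − 3·9
1 = −3·93 + 10·28
1 = 10·307 − 33·93
1 = −33·1014 + 109·307
1 = 109·2335 − 251·1014
1 = −251·8019 + 862·2335
1 = 862·34411 − 3699·8019
1 = −3699·180074 + 19357·34411
1 = 19357·394559 − 42413·180074
So 180074·(-42413) ≡ 1 (mod 394559), i.e. 180074⁻¹ ≡ 352146.
Then x ≡ 352146·69403 ≡ 215260 (mod 394559); the smallest non-negative solution is x = 215260.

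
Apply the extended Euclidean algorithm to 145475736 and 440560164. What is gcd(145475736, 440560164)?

12

Euclidean algorithm:
440560164 = 3·145475736 + 4132956
145475736 = 35·4132956 + 822276
4132956 = 5·822276 + 21576
822276 = 38·21576 + 2388
21576 = 9·2388 + 84
2388 = 28·84 + 36
84 = 2·36 + 12
36 = 3·12 + 0
gcd(145475736, 440560164) = 12.
Working backward:
12 = 84 − 2·36
12 = −2·2388 + 57·84
12 = 57·21576 − 515·2388
12 = −515·822276 + 19627·21576
12 = 19627·4132956 − 98650·822276
12 = −98650·145475736 + 3472377·4132956
12 = 3472377·440560164 − 10515781·145475736
So 12 = (3472377)·440560164 + (-10515781)·145475736.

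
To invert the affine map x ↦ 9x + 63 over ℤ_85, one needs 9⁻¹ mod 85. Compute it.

19

gcd(85, 9) by repeated division:
85 = 9×9 + 4
9 = 2×4 + 1
4 = 4×1 + 0
The gcd is 1. Working backward:
1 = 9 − 2·4
1 = −2·85 + 19·9
So 9·19 ≡ 1 (mod 85).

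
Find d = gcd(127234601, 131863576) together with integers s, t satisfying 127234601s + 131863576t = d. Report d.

13

Apply Euclid's algorithm to 131863576 and 127234601:
131863576 = 1×127234601 + 4628975
127234601 = 27×4628975 + 2252276
4628975 = 2×2252276 + 124423
2252276 = 18×124423 + 12662
124423 = 9×12662 + 10465
12662 = 1×10465 + 2197
10465 = 4×2197 + 1677
2197 = 1×1677 + 520
1677 = 3×520 + 117
520 = 4×117 + 52
117 = 2×52 + 13
52 = 4×13 + 0
gcd(127234601, 131863576) = 13.
Working backward:
13 = 117 − 2·52
13 = −2·520 + 9·117
13 = 9·1677 − 29·520
13 = −29·2197 + 38·1677
13 = 38·10465 − 181·2197
13 = −181·12662 + 219·10465
13 = 219·124423 − 2152·12662
13 = −2152·2252276 + 38955·124423
13 = 38955·4628975 − 80062·2252276
13 = −80062·127234601 + 2200629·4628975
13 = 2200629·131863576 − 2280691·127234601
So 13 = (2200629)·131863576 + (-2280691)·127234601.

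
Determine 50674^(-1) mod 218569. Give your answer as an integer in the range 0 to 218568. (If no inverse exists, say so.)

no inverse exists

Euclidean algorithm on 218569, 50674:
218569 = 4*50674 + 15873
50674 = 3*15873 + 3055
15873 = 5*3055 + 598
3055 = 5*598 + 65
598 = 9*65 + 13
65 = 5*13 + 0
The gcd is 13, not 1, hence no inverse exists.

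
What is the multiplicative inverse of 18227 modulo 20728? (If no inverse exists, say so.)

547

Run Euclid on (20728, 18227):
20728 = 1·18227 + 2501
18227 = 7·2501 + 720
2501 = 3·720 + 341
720 = 2·341 + 38
341 = 8·38 + 37
38 = 1·37 + 1
37 = 37·1 + 0
The gcd is 1. Working backward:
1 = 38 − 37
1 = −341 + 9·38
1 = 9·720 − 19·341
1 = −19·2501 + 66·720
1 = 66·18227 − 481·2501
1 = −481·20728 + 547·18227
So 18227·547 ≡ 1 (mod 20728).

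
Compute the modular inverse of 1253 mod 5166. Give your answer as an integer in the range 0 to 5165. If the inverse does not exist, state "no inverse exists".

no inverse exists

Compute gcd(1253, 5166):
5166 = 4*1253 + 154
1253 = 8*154 + 21
154 = 7*21 + 7
21 = 3*7 + 0
The gcd is 7, not 1, hence no inverse exists.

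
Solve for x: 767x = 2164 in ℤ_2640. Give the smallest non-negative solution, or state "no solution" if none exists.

1772

First find gcd(767, 2640):
2640 = 3·767 + 339
767 = 2·339 + 89
339 = 3·89 + 72
89 = 1·72 + 17
72 = 4·17 + 4
17 = 4·4 + 1
4 = 4·1 + 0
gcd = 1, so a unique solution mod 2640 exists.
Back-substitute for the Bézout coefficients:
1 = 17 − 4·4
1 = −4·72 + 17·17
1 = 17·89 − 21·72
1 = −21·339 + 80·89
1 = 80·767 − 181·339
1 = −181·2640 + 623·767
So 767·(623) ≡ 1 (mod 2640), giving 767⁻¹ ≡ 623.
x ≡ 767⁻¹·2164 ≡ 623·2164 ≡ 1772 (mod 2640).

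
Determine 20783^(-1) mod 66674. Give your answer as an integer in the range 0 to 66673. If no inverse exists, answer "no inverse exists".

50441

gcd(66674, 20783) by repeated division:
66674 = 3*20783 + 4325
20783 = 4*4325 + 3483
4325 = 1*3483 + 842
3483 = 4*842 + 115
842 = 7*115 + 37
115 = 3*37 + 4
37 = 9*4 + 1
4 = 4*1 + 0
Since gcd(20783, 66674) = 1, back-substitute to write 1 as a combination:
1 = 37 − 9·4
1 = −9·115 + 28·37
1 = 28·842 − 205·115
1 = −205·3483 + 848·842
1 = 848·4325 − 1053·3483
1 = −1053·20783 + 5060·4325
1 = 5060·66674 − 16233·20783
So 20783·(-16233) ≡ 1 (mod 66674), and -16233 ≡ 50441 (mod 66674).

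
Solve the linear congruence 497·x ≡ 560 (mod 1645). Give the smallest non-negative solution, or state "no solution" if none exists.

160

First find gcd(497, 1645):
1645 = 3·497 + 154
497 = 3·154 + 35
154 = 4·35 + 14
35 = 2·14 + 7
14 = 2·7 + 0
gcd = 7 and 7 | 560, so solutions exist. Divide through by 7: 71x ≡ 80 (mod 235).
Now find 71⁻¹ mod 235:
235 = 3·71 + 22
71 = 3·22 + 5
22 = 4·5 + 2
5 = 2·2 + 1
2 = 2·1 + 0
Back-substitute:
1 = 5 − 2·2
1 = −2·22 + 9·5
1 = 9·71 − 29·22
1 = −29·235 + 96·71
So 71⁻¹ ≡ 96 (mod 235).
Then x ≡ 96·80 ≡ 160 (mod 235); the smallest non-negative solution is x = 160.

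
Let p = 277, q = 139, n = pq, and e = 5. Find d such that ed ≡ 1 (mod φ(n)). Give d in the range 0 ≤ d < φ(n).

22853

φ(n) = (p−1)(q−1) = 276·138 = 38088.
Need d with 5·d ≡ 1 (mod 38088). Apply the extended Euclidean algorithm:
38088 = 7617*5 + 3
5 = 1*3 + 2
3 = 1*2 + 1
2 = 2*1 + 0
Back-substitute:
1 = 3 − 2
1 = −5 + 2·3
1 = 2·38088 − 15235·5
So 5·(-15235) ≡ 1 (mod 38088), hence d ≡ -15235 ≡ 22853 (mod 38088).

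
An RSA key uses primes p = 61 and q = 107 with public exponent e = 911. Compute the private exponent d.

φ(n) = (p−1)(q−1) = 60·106 = 6360.
Need d with 911·d ≡ 1 (mod 6360). Apply the extended Euclidean algorithm:
6360 = 6·911 + 894
911 = 1·894 + 17
894 = 52·17 + 10
17 = 1·10 + 7
10 = 1·7 + 3
7 = 2·3 + 1
3 = 3·1 + 0
Back-substitute:
1 = 7 − 2·3
1 = −2·10 + 3·7
1 = 3·17 − 5·10
1 = −5·894 + 263·17
1 = 263·911 − 268·894
1 = −268·6360 + 1871·911
So 911·1871 ≡ 1 (mod 6360), hence d = 1871.

1871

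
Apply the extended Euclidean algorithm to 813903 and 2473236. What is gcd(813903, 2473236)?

Apply Euclid's algorithm to 2473236 and 813903:
2473236 = 3*813903 + 31527
813903 = 25*31527 + 25728
31527 = 1*25728 + 5799
25728 = 4*5799 + 2532
5799 = 2*2532 + 735
2532 = 3*735 + 327
735 = 2*327 + 81
327 = 4*81 + 3
81 = 27*3 + 0
gcd(813903, 2473236) = 3.
Working backward:
3 = 327 − 4·81
3 = −4·735 + 9·327
3 = 9·2532 − 31·735
3 = −31·5799 + 71·2532
3 = 71·25728 − 315·5799
3 = −315·31527 + 386·25728
3 = 386·813903 − 9965·31527
3 = −9965·2473236 + 30281·813903
So 3 = (-9965)·2473236 + (30281)·813903.

3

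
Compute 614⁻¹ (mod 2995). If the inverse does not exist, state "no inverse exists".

639

gcd(2995, 614) by repeated division:
2995 = 4*614 + 539
614 = 1*539 + 75
539 = 7*75 + 14
75 = 5*14 + 5
14 = 2*5 + 4
5 = 1*4 + 1
4 = 4*1 + 0
gcd = 1, so the inverse exists. Back-substitute:
1 = 5 − 4
1 = −14 + 3·5
1 = 3·75 − 16·14
1 = −16·539 + 115·75
1 = 115·614 − 131·539
1 = −131·2995 + 639·614
So 614·639 ≡ 1 (mod 2995).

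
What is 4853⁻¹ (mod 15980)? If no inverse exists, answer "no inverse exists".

14057

Apply the Euclidean algorithm to 15980 and 4853:
15980 = 3×4853 + 1421
4853 = 3×1421 + 590
1421 = 2×590 + 241
590 = 2×241 + 108
241 = 2×108 + 25
108 = 4×25 + 8
25 = 3×8 + 1
8 = 8×1 + 0
The gcd is 1. Working backward:
1 = 25 − 3·8
1 = −3·108 + 13·25
1 = 13·241 − 29·108
1 = −29·590 + 71·241
1 = 71·1421 − 171·590
1 = −171·4853 + 584·1421
1 = 584·15980 − 1923·4853
So 4853·(-1923) ≡ 1 (mod 15980), and -1923 ≡ 14057 (mod 15980).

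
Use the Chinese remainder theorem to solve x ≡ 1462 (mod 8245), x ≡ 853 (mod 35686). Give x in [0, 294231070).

194097007

Write x = 1462 + 8245·k. Then 8245·k ≡ 853 − 1462 ≡ 35077 (mod 35686).
Need 8245⁻¹ mod 35686. Extended Euclid on (35686, 8245):
35686 = 4×8245 + 2706
8245 = 3×2706 + 127
2706 = 21×127 + 39
127 = 3×39 + 10
39 = 3×10 + 9
10 = 1×9 + 1
9 = 9×1 + 0
Back-substitute:
1 = 10 − 9
1 = −39 + 4·10
1 = 4·127 − 13·39
1 = −13·2706 + 277·127
1 = 277·8245 − 844·2706
1 = −844·35686 + 3653·8245
8245⁻¹ ≡ 3653 (mod 35686), so k ≡ 3653·35077 ≡ 23541 (mod 35686).
x = 1462 + 8245·23541 = 194097007.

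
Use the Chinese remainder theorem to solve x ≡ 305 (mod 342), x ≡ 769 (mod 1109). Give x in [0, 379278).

Write x = 305 + 342·k. Then 342·k ≡ 769 − 305 ≡ 464 (mod 1109).
Need 342⁻¹ mod 1109. Extended Euclid on (1109, 342):
1109 = 3×342 + 83
342 = 4×83 + 10
83 = 8×10 + 3
10 = 3×3 + 1
3 = 3×1 + 0
Back-substitute:
1 = 10 − 3·3
1 = −3·83 + 25·10
1 = 25·342 − 103·83
1 = −103·1109 + 334·342
342⁻¹ ≡ 334 (mod 1109), so k ≡ 334·464 ≡ 825 (mod 1109).
x = 305 + 342·825 = 282455.

282455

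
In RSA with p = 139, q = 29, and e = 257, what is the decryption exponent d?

φ(n) = (p−1)(q−1) = 138·28 = 3864.
Need d with 257·d ≡ 1 (mod 3864). Apply the extended Euclidean algorithm:
3864 = 15*257 + 9
257 = 28*9 + 5
9 = 1*5 + 4
5 = 1*4 + 1
4 = 4*1 + 0
Back-substitute:
1 = 5 − 4
1 = −9 + 2·5
1 = 2·257 − 57·9
1 = −57·3864 + 857·257
So 257·857 ≡ 1 (mod 3864), hence d = 857.

857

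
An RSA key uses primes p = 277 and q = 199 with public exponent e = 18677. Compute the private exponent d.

12605

φ(n) = (p−1)(q−1) = 276·198 = 54648.
Need d with 18677·d ≡ 1 (mod 54648). Apply the extended Euclidean algorithm:
54648 = 2·18677 + 17294
18677 = 1·17294 + 1383
17294 = 12·1383 + 698
1383 = 1·698 + 685
698 = 1·685 + 13
685 = 52·13 + 9
13 = 1·9 + 4
9 = 2·4 + 1
4 = 4·1 + 0
Back-substitute:
1 = 9 − 2·4
1 = −2·13 + 3·9
1 = 3·685 − 158·13
1 = −158·698 + 161·685
1 = 161·1383 − 319·698
1 = −319·17294 + 3989·1383
1 = 3989·18677 − 4308·17294
1 = −4308·54648 + 12605·18677
So 18677·12605 ≡ 1 (mod 54648), hence d = 12605.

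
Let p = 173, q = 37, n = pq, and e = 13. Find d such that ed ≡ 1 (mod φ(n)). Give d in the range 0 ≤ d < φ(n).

1429

φ(n) = (p−1)(q−1) = 172·36 = 6192.
Need d with 13·d ≡ 1 (mod 6192). Apply the extended Euclidean algorithm:
6192 = 476*13 + 4
13 = 3*4 + 1
4 = 4*1 + 0
Back-substitute:
1 = 13 − 3·4
1 = −3·6192 + 1429·13
So 13·1429 ≡ 1 (mod 6192), hence d = 1429.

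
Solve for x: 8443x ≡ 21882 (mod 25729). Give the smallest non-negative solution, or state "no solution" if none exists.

11028

First find gcd(8443, 25729):
25729 = 3*8443 + 400
8443 = 21*400 + 43
400 = 9*43 + 13
43 = 3*13 + 4
13 = 3*4 + 1
4 = 4*1 + 0
gcd = 1, so a unique solution mod 25729 exists.
Back-substitute for the Bézout coefficients:
1 = 13 − 3·4
1 = −3·43 + 10·13
1 = 10·400 − 93·43
1 = −93·8443 + 1963·400
1 = 1963·25729 − 5982·8443
So 8443·(-5982) ≡ 1 (mod 25729), giving 8443⁻¹ ≡ 19747.
x ≡ 8443⁻¹·21882 ≡ 19747·21882 ≡ 11028 (mod 25729).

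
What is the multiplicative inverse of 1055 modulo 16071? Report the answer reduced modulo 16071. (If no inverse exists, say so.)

9734

Run Euclid on (16071, 1055):
16071 = 15*1055 + 246
1055 = 4*246 + 71
246 = 3*71 + 33
71 = 2*33 + 5
33 = 6*5 + 3
5 = 1*3 + 2
3 = 1*2 + 1
2 = 2*1 + 0
Since gcd(1055, 16071) = 1, back-substitute to write 1 as a combination:
1 = 3 − 2
1 = −5 + 2·3
1 = 2·33 − 13·5
1 = −13·71 + 28·33
1 = 28·246 − 97·71
1 = −97·1055 + 416·246
1 = 416·16071 − 6337·1055
Thus 1055·(-6337) ≡ 1 (mod 16071); reducing, -6337 mod 16071 = 9734.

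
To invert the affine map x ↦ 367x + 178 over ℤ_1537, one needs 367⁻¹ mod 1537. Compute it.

Run Euclid on (1537, 367):
1537 = 4*367 + 69
367 = 5*69 + 22
69 = 3*22 + 3
22 = 7*3 + 1
3 = 3*1 + 0
The gcd is 1. Working backward:
1 = 22 − 7·3
1 = −7·69 + 22·22
1 = 22·367 − 117·69
1 = −117·1537 + 490·367
So 367·490 ≡ 1 (mod 1537).

490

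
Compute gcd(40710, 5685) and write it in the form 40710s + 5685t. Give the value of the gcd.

15

Apply Euclid's algorithm to 40710 and 5685:
40710 = 7×5685 + 915
5685 = 6×915 + 195
915 = 4×195 + 135
195 = 1×135 + 60
135 = 2×60 + 15
60 = 4×15 + 0
gcd(40710, 5685) = 15.
Working backward:
15 = 135 − 2·60
15 = −2·195 + 3·135
15 = 3·915 − 14·195
15 = −14·5685 + 87·915
15 = 87·40710 − 623·5685
So 15 = (87)·40710 + (-623)·5685.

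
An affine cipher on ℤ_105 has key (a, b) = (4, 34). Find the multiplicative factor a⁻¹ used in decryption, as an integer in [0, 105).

gcd(105, 4) by repeated division:
105 = 26·4 + 1
4 = 4·1 + 0
The gcd is 1. Working backward:
1 = 105 − 26·4
Thus 4·(-26) ≡ 1 (mod 105); reducing, -26 mod 105 = 79.

79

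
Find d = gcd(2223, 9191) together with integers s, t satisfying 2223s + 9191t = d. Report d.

Repeated division:
9191 = 4·2223 + 299
2223 = 7·299 + 130
299 = 2·130 + 39
130 = 3·39 + 13
39 = 3·13 + 0
gcd(2223, 9191) = 13.
Express as a combination:
13 = 130 − 3·39
13 = −3·299 + 7·130
13 = 7·2223 − 52·299
13 = −52·9191 + 215·2223
So 13 = (-52)·9191 + (215)·2223.

13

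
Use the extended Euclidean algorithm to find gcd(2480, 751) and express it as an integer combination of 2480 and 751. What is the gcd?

1

Repeated division:
2480 = 3*751 + 227
751 = 3*227 + 70
227 = 3*70 + 17
70 = 4*17 + 2
17 = 8*2 + 1
2 = 2*1 + 0
gcd(2480, 751) = 1.
Express as a combination:
1 = 17 − 8·2
1 = −8·70 + 33·17
1 = 33·227 − 107·70
1 = −107·751 + 354·227
1 = 354·2480 − 1169·751
So 1 = (354)·2480 + (-1169)·751.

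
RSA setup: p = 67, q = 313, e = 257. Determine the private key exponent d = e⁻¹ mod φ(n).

641

φ(n) = (p−1)(q−1) = 66·312 = 20592.
Need d with 257·d ≡ 1 (mod 20592). Apply the extended Euclidean algorithm:
20592 = 80×257 + 32
257 = 8×32 + 1
32 = 32×1 + 0
Back-substitute:
1 = 257 − 8·32
1 = −8·20592 + 641·257
So 257·641 ≡ 1 (mod 20592), hence d = 641.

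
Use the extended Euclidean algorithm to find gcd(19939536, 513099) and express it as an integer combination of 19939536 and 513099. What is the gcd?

9

Repeated division:
19939536 = 38*513099 + 441774
513099 = 1*441774 + 71325
441774 = 6*71325 + 13824
71325 = 5*13824 + 2205
13824 = 6*2205 + 594
2205 = 3*594 + 423
594 = 1*423 + 171
423 = 2*171 + 81
171 = 2*81 + 9
81 = 9*9 + 0
gcd(19939536, 513099) = 9.
Express as a combination:
9 = 171 − 2·81
9 = −2·423 + 5·171
9 = 5·594 − 7·423
9 = −7·2205 + 26·594
9 = 26·13824 − 163·2205
9 = −163·71325 + 841·13824
9 = 841·441774 − 5209·71325
9 = −5209·513099 + 6050·441774
9 = 6050·19939536 − 235109·513099
So 9 = (6050)·19939536 + (-235109)·513099.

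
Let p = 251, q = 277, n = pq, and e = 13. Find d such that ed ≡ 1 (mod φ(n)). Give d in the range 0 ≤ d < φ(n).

φ(n) = (p−1)(q−1) = 250·276 = 69000.
Need d with 13·d ≡ 1 (mod 69000). Apply the extended Euclidean algorithm:
69000 = 5307×13 + 9
13 = 1×9 + 4
9 = 2×4 + 1
4 = 4×1 + 0
Back-substitute:
1 = 9 − 2·4
1 = −2·13 + 3·9
1 = 3·69000 − 15923·13
So 13·(-15923) ≡ 1 (mod 69000), hence d ≡ -15923 ≡ 53077 (mod 69000).

53077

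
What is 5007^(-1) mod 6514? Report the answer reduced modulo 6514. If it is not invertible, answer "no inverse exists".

Run Euclid on (6514, 5007):
6514 = 1×5007 + 1507
5007 = 3×1507 + 486
1507 = 3×486 + 49
486 = 9×49 + 45
49 = 1×45 + 4
45 = 11×4 + 1
4 = 4×1 + 0
gcd = 1, so the inverse exists. Back-substitute:
1 = 45 − 11·4
1 = −11·49 + 12·45
1 = 12·486 − 119·49
1 = −119·1507 + 369·486
1 = 369·5007 − 1226·1507
1 = −1226·6514 + 1595·5007
So 5007·1595 ≡ 1 (mod 6514).

1595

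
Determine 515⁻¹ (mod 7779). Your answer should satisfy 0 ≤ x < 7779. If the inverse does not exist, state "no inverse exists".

5906

Run Euclid on (7779, 515):
7779 = 15×515 + 54
515 = 9×54 + 29
54 = 1×29 + 25
29 = 1×25 + 4
25 = 6×4 + 1
4 = 4×1 + 0
The gcd is 1. Working backward:
1 = 25 − 6·4
1 = −6·29 + 7·25
1 = 7·54 − 13·29
1 = −13·515 + 124·54
1 = 124·7779 − 1873·515
So 515·(-1873) ≡ 1 (mod 7779), and -1873 ≡ 5906 (mod 7779).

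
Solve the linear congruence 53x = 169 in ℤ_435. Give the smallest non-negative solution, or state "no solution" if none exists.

First find gcd(53, 435):
435 = 8·53 + 11
53 = 4·11 + 9
11 = 1·9 + 2
9 = 4·2 + 1
2 = 2·1 + 0
gcd = 1, so a unique solution mod 435 exists.
Back-substitute for the Bézout coefficients:
1 = 9 − 4·2
1 = −4·11 + 5·9
1 = 5·53 − 24·11
1 = −24·435 + 197·53
So 53·(197) ≡ 1 (mod 435), giving 53⁻¹ ≡ 197.
x ≡ 53⁻¹·169 ≡ 197·169 ≡ 233 (mod 435).

233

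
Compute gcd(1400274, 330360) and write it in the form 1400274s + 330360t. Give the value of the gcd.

6

Apply Euclid's algorithm to 1400274 and 330360:
1400274 = 4·330360 + 78834
330360 = 4·78834 + 15024
78834 = 5·15024 + 3714
15024 = 4·3714 + 168
3714 = 22·168 + 18
168 = 9·18 + 6
18 = 3·6 + 0
gcd(1400274, 330360) = 6.
Express as a combination:
6 = 168 − 9·18
6 = −9·3714 + 199·168
6 = 199·15024 − 805·3714
6 = −805·78834 + 4224·15024
6 = 4224·330360 − 17701·78834
6 = −17701·1400274 + 75028·330360
So 6 = (-17701)·1400274 + (75028)·330360.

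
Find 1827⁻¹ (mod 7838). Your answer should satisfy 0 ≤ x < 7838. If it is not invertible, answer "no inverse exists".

1819

Apply the Euclidean algorithm to 7838 and 1827:
7838 = 4*1827 + 530
1827 = 3*530 + 237
530 = 2*237 + 56
237 = 4*56 + 13
56 = 4*13 + 4
13 = 3*4 + 1
4 = 4*1 + 0
Since gcd(1827, 7838) = 1, back-substitute to write 1 as a combination:
1 = 13 − 3·4
1 = −3·56 + 13·13
1 = 13·237 − 55·56
1 = −55·530 + 123·237
1 = 123·1827 − 424·530
1 = −424·7838 + 1819·1827
So 1827·1819 ≡ 1 (mod 7838).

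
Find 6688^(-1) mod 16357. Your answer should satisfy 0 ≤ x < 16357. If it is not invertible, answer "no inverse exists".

no inverse exists

Euclidean algorithm on 16357, 6688:
16357 = 2·6688 + 2981
6688 = 2·2981 + 726
2981 = 4·726 + 77
726 = 9·77 + 33
77 = 2·33 + 11
33 = 3·11 + 0
The gcd is 11, not 1, hence no inverse exists.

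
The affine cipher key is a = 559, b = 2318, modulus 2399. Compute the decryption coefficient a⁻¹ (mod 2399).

103

Run Euclid on (2399, 559):
2399 = 4*559 + 163
559 = 3*163 + 70
163 = 2*70 + 23
70 = 3*23 + 1
23 = 23*1 + 0
Since gcd(559, 2399) = 1, back-substitute to write 1 as a combination:
1 = 70 − 3·23
1 = −3·163 + 7·70
1 = 7·559 − 24·163
1 = −24·2399 + 103·559
So 559·103 ≡ 1 (mod 2399).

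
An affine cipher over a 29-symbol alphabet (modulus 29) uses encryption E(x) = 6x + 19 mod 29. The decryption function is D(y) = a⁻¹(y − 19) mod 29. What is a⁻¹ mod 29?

5

Apply the Euclidean algorithm to 29 and 6:
29 = 4×6 + 5
6 = 1×5 + 1
5 = 5×1 + 0
The gcd is 1. Working backward:
1 = 6 − 5
1 = −29 + 5·6
So 6·5 ≡ 1 (mod 29).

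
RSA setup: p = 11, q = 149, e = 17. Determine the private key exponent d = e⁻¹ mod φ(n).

φ(n) = (p−1)(q−1) = 10·148 = 1480.
Need d with 17·d ≡ 1 (mod 1480). Apply the extended Euclidean algorithm:
1480 = 87·17 + 1
17 = 17·1 + 0
Back-substitute:
1 = 1480 − 87·17
So 17·(-87) ≡ 1 (mod 1480), hence d ≡ -87 ≡ 1393 (mod 1480).

1393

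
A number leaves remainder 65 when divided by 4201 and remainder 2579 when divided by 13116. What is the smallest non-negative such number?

Write x = 65 + 4201·k. Then 4201·k ≡ 2579 − 65 ≡ 2514 (mod 13116).
Need 4201⁻¹ mod 13116. Extended Euclid on (13116, 4201):
13116 = 3·4201 + 513
4201 = 8·513 + 97
513 = 5·97 + 28
97 = 3·28 + 13
28 = 2·13 + 2
13 = 6·2 + 1
2 = 2·1 + 0
Back-substitute:
1 = 13 − 6·2
1 = −6·28 + 13·13
1 = 13·97 − 45·28
1 = −45·513 + 238·97
1 = 238·4201 − 1949·513
1 = −1949·13116 + 6085·4201
4201⁻¹ ≡ 6085 (mod 13116), so k ≡ 6085·2514 ≡ 4434 (mod 13116).
x = 65 + 4201·4434 = 18627299.

18627299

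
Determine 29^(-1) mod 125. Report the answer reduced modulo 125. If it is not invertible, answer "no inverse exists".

69

gcd(125, 29) by repeated division:
125 = 4*29 + 9
29 = 3*9 + 2
9 = 4*2 + 1
2 = 2*1 + 0
gcd = 1, so the inverse exists. Back-substitute:
1 = 9 − 4·2
1 = −4·29 + 13·9
1 = 13·125 − 56·29
Hence 29⁻¹ ≡ -56 ≡ 69 (mod 125).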